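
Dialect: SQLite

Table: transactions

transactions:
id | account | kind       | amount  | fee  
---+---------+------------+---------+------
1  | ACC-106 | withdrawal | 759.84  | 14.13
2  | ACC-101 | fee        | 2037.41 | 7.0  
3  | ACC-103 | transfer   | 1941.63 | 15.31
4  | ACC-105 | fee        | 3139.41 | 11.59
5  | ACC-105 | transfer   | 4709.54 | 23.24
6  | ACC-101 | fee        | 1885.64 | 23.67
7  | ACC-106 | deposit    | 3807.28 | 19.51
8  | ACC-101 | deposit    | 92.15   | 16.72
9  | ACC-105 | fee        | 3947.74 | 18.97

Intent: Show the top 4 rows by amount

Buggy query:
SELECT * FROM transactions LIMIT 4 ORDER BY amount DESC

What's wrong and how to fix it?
Bug: LIMIT must come after ORDER BY

Fix: Sort with ORDER BY, then apply LIMIT

Corrected query:
SELECT * FROM transactions ORDER BY amount DESC LIMIT 4

Result:
id | account | kind     | amount  | fee  
---+---------+----------+---------+------
5  | ACC-105 | transfer | 4709.54 | 23.24
9  | ACC-105 | fee      | 3947.74 | 18.97
7  | ACC-106 | deposit  | 3807.28 | 19.51
4  | ACC-105 | fee      | 3139.41 | 11.59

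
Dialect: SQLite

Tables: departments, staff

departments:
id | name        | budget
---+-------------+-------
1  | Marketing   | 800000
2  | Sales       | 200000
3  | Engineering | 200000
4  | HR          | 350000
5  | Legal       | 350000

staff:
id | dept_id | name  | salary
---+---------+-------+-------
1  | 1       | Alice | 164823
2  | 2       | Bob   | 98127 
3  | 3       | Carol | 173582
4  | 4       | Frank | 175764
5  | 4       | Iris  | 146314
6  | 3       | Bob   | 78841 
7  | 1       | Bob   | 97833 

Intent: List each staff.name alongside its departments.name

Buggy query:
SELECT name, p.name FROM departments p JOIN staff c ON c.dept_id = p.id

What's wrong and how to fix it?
Bug: 'name' exists in both joined tables, so the database can't tell which one is meant

Fix: Prefix ambiguous columns with the table alias

Corrected query:
SELECT c.name, p.name FROM departments p JOIN staff c ON c.dept_id = p.id

Result:
name  | name       
------+------------
Alice | Marketing  
Bob   | Sales      
Carol | Engineering
Frank | HR         
Iris  | HR         
Bob   | Engineering
Bob   | Marketing  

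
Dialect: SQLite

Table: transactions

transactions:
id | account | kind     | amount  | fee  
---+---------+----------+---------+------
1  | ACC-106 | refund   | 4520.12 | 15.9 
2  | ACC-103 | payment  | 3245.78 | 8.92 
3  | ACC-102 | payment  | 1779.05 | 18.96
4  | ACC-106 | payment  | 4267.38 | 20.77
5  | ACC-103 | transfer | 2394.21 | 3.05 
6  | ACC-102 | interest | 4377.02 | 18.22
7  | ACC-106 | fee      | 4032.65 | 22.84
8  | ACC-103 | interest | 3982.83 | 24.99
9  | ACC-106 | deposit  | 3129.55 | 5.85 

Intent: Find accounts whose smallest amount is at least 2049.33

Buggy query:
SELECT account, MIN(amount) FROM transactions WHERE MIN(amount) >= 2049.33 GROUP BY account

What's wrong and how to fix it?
Bug: MIN() in WHERE is a misuse of aggregate

Fix: Use HAVING for the per-group MIN condition

Corrected query:
SELECT account, MIN(amount) FROM transactions GROUP BY account HAVING MIN(amount) >= 2049.33

Result:
account | MIN(amount)
--------+------------
ACC-103 | 2394.21    
ACC-106 | 3129.55    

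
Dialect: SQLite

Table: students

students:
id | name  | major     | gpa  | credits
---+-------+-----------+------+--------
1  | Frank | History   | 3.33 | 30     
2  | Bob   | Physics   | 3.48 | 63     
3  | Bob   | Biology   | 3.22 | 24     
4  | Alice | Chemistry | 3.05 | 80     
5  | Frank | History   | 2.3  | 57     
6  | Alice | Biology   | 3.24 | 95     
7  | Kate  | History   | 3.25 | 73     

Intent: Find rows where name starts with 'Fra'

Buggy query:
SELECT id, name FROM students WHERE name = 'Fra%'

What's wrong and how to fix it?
Bug: '=' compares the literal string including the % character; pattern matching needs LIKE

Fix: Use LIKE for wildcard pattern matching

Corrected query:
SELECT id, name FROM students WHERE name LIKE 'Fra%'

Result:
id | name 
---+------
1  | Frank
5  | Frank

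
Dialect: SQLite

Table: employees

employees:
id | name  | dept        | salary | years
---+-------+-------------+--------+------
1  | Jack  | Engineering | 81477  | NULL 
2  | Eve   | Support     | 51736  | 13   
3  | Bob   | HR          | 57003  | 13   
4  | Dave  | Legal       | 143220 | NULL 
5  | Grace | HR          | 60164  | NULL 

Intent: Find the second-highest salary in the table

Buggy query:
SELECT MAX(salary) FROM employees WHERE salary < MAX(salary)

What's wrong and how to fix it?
Bug: The inner MAX is an aggregate inside WHERE, which is not allowed

Fix: Put the inner MAX in a scalar subquery

Corrected query:
SELECT MAX(salary) FROM employees WHERE salary < (SELECT MAX(salary) FROM employees)

Result:
MAX(salary)
-----------
81477      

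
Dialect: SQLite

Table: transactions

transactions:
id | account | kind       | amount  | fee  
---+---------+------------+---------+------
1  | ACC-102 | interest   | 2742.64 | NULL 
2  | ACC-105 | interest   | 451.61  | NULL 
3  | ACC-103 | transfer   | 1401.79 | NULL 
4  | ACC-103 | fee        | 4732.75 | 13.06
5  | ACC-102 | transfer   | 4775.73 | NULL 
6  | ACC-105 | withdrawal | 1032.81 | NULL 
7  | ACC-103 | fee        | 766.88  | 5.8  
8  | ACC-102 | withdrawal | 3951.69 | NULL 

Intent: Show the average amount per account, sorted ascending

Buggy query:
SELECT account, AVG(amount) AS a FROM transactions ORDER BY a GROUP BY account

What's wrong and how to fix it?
Bug: GROUP BY must precede ORDER BY

Fix: Move ORDER BY to the end, after GROUP BY

Corrected query:
SELECT account, AVG(amount) AS a FROM transactions GROUP BY account ORDER BY a

Result:
account | a          
--------+------------
ACC-105 | 742.21     
ACC-103 | 2300.473333
ACC-102 | 3823.353333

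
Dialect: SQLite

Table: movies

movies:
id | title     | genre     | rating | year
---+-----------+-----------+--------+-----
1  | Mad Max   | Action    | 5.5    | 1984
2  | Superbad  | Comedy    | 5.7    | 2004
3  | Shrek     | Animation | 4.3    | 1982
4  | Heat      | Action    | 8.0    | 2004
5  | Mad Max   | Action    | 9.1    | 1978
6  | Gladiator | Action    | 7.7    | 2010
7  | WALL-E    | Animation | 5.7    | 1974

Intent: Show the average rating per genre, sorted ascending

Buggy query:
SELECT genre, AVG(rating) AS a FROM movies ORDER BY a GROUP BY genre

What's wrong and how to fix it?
Bug: ORDER BY appears before GROUP BY; SQL clause order requires GROUP BY first

Fix: Reorder: SELECT … FROM … GROUP BY … ORDER BY …

Corrected query:
SELECT genre, AVG(rating) AS a FROM movies GROUP BY genre ORDER BY a

Result:
genre     | a    
----------+------
Animation | 5    
Comedy    | 5.7  
Action    | 7.575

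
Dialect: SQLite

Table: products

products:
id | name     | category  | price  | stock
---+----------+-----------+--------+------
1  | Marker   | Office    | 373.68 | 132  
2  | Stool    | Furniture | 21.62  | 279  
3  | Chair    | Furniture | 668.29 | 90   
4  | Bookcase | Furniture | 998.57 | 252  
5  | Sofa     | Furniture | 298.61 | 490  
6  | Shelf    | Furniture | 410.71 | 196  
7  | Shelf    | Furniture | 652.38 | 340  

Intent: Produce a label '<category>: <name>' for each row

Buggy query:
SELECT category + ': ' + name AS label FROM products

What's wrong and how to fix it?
Bug: SQLite uses || for string concatenation; + coerces text to numbers (yielding 0)

Fix: Replace + with || to concatenate text

Corrected query:
SELECT category || ': ' || name AS label FROM products

Result:
label              
-------------------
Office: Marker     
Furniture: Stool   
Furniture: Chair   
Furniture: Bookcase
Furniture: Sofa    
Furniture: Shelf   
Furniture: Shelf   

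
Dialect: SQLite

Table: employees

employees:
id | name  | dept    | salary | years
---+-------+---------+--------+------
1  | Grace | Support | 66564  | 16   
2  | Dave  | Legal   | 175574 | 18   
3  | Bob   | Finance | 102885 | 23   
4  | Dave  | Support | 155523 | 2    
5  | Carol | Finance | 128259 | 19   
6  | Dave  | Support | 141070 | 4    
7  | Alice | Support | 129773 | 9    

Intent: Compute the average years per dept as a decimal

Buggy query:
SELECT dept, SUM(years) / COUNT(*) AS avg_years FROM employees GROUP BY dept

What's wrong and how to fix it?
Bug: SUM(years) and COUNT(*) are both integers; the division truncates the fractional part

Fix: Cast one side to REAL so the division keeps the fractional part

Corrected query:
SELECT dept, SUM(years) * 1.0 / COUNT(*) AS avg_years FROM employees GROUP BY dept

Result:
dept    | avg_years
--------+----------
Finance | 21       
Legal   | 18       
Support | 7.75     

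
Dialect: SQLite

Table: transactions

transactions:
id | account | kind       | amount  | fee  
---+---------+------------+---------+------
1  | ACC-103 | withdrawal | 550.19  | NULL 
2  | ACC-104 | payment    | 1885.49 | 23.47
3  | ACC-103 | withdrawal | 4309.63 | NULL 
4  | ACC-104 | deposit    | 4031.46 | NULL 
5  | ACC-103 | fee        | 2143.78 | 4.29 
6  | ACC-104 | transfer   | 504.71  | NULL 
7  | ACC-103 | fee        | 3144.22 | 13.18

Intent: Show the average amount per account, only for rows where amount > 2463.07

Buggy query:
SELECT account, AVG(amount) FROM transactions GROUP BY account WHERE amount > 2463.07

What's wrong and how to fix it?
Bug: Row-level WHERE must come before GROUP BY in the clause order

Fix: Place WHERE between FROM and GROUP BY

Corrected query:
SELECT account, AVG(amount) FROM transactions WHERE amount > 2463.07 GROUP BY account

Result:
account | AVG(amount)
--------+------------
ACC-103 | 3726.925   
ACC-104 | 4031.46    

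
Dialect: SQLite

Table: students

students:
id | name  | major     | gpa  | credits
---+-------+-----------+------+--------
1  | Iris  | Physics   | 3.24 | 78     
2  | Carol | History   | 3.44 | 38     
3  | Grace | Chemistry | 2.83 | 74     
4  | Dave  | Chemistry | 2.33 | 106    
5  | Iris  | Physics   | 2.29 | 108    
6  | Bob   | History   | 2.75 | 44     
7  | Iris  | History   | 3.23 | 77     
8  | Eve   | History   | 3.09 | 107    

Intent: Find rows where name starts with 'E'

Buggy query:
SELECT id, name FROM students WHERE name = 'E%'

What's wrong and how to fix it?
Bug: '=' compares the literal string including the % character; pattern matching needs LIKE

Fix: Use LIKE for wildcard pattern matching

Corrected query:
SELECT id, name FROM students WHERE name LIKE 'E%'

Result:
id | name
---+-----
8  | Eve 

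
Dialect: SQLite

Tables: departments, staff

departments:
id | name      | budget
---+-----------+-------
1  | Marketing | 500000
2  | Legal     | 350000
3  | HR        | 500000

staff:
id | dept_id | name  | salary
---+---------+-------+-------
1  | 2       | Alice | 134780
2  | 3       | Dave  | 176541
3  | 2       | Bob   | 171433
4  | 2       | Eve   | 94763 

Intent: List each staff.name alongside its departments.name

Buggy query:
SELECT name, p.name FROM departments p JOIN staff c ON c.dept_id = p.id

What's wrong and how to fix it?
Bug: Both tables have a 'name' column; the unqualified reference is ambiguous

Fix: Prefix ambiguous columns with the table alias

Corrected query:
SELECT c.name, p.name FROM departments p JOIN staff c ON c.dept_id = p.id

Result:
name  | name 
------+------
Alice | Legal
Dave  | HR   
Bob   | Legal
Eve   | Legal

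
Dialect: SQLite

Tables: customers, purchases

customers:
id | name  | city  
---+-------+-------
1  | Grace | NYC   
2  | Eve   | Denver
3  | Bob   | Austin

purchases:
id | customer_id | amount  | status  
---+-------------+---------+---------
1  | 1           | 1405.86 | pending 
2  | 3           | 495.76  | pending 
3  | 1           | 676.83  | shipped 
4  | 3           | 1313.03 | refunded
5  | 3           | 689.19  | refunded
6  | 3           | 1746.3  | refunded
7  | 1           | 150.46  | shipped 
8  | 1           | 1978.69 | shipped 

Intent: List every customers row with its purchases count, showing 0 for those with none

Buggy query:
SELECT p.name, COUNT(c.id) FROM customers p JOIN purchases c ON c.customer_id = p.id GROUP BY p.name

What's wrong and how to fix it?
Bug: INNER JOIN drops customers rows that have no matching purchases rows

Fix: Use LEFT JOIN so parents without children still appear (COUNT(c.id) gives 0)

Corrected query:
SELECT p.name, COUNT(c.id) FROM customers p LEFT JOIN purchases c ON c.customer_id = p.id GROUP BY p.name

Result:
name  | COUNT(c.id)
------+------------
Bob   | 4          
Eve   | 0          
Grace | 4          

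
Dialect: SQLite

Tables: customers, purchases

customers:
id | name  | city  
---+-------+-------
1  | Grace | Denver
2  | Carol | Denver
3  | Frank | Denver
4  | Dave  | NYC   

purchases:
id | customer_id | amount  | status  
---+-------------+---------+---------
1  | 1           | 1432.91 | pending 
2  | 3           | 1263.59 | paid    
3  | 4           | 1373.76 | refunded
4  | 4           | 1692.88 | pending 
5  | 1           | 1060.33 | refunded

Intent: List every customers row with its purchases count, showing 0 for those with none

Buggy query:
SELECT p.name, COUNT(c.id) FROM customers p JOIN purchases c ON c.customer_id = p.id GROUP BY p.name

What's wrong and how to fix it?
Bug: INNER JOIN drops customers rows that have no matching purchases rows

Fix: Switch to LEFT JOIN to retain unmatched parent rows

Corrected query:
SELECT p.name, COUNT(c.id) FROM customers p LEFT JOIN purchases c ON c.customer_id = p.id GROUP BY p.name

Result:
name  | COUNT(c.id)
------+------------
Carol | 0          
Dave  | 2          
Frank | 1          
Grace | 2          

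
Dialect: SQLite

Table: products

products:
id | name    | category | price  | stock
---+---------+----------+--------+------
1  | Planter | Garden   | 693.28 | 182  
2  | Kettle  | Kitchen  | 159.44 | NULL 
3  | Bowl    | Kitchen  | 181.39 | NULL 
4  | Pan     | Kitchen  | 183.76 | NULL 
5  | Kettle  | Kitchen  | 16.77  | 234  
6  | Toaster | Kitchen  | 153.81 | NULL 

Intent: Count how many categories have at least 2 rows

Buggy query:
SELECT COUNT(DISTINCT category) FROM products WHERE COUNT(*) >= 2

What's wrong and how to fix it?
Bug: WHERE filters individual rows, not groups, so a group-level COUNT is invalid there

Fix: Use a subquery that GROUPs and filters with HAVING, then count its rows

Corrected query:
SELECT COUNT(*) FROM (SELECT category FROM products GROUP BY category HAVING COUNT(*) >= 2)

Result:
COUNT(*)
--------
1       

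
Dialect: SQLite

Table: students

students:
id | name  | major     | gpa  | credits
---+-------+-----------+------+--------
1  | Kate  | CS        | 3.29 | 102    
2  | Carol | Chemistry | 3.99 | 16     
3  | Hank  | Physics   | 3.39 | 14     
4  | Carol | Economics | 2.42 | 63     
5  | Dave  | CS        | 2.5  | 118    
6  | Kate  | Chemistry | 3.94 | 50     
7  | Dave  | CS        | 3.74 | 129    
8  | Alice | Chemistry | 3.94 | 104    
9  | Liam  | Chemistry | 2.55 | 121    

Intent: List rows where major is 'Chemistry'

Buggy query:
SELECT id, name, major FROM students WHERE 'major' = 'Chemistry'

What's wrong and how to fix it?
Bug: 'major' in single quotes is a string literal, not the column; the comparison is literal-vs-literal and never true

Fix: Reference the column as major without single quotes

Corrected query:
SELECT id, name, major FROM students WHERE major = 'Chemistry'

Result:
id | name  | major    
---+-------+----------
2  | Carol | Chemistry
6  | Kate  | Chemistry
8  | Alice | Chemistry
9  | Liam  | Chemistry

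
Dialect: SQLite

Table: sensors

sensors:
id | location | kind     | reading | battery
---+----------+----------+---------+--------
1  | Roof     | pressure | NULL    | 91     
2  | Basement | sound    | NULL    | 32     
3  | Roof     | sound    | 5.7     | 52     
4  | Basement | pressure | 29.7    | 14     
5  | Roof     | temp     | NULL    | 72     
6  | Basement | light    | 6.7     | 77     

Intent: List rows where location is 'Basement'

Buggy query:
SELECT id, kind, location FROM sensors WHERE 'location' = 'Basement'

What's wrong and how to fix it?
Bug: Single quotes denote string literals in SQL; the column name is being compared as a constant string

Fix: Reference the column as location without single quotes

Corrected query:
SELECT id, kind, location FROM sensors WHERE location = 'Basement'

Result:
id | kind     | location
---+----------+---------
2  | sound    | Basement
4  | pressure | Basement
6  | light    | Basement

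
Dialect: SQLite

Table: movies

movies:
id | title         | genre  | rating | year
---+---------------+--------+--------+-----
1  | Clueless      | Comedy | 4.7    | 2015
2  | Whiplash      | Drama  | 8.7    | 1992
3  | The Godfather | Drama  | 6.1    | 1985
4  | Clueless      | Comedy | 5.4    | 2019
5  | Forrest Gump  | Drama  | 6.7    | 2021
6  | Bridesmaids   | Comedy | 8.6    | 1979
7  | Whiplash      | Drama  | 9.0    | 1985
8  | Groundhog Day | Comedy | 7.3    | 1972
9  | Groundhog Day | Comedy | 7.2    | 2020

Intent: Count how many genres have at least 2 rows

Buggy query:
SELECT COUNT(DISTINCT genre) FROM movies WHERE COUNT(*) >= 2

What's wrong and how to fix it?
Bug: COUNT(*) cannot appear in WHERE; the per-group count doesn't exist yet

Fix: Group first with HAVING COUNT(*) >= 2, then COUNT the resulting groups

Corrected query:
SELECT COUNT(*) FROM (SELECT genre FROM movies GROUP BY genre HAVING COUNT(*) >= 2)

Result:
COUNT(*)
--------
2       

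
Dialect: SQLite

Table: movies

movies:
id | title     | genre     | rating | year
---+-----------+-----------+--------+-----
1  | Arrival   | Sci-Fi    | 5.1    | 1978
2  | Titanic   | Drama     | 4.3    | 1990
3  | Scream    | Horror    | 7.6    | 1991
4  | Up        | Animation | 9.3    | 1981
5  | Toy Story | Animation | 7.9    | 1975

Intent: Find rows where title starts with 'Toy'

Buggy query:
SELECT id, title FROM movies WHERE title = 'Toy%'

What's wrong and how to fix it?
Bug: Wildcards only work with LIKE; '=' treats '%' as a literal character

Fix: Replace '=' with LIKE so 'Toy%' is treated as a pattern

Corrected query:
SELECT id, title FROM movies WHERE title LIKE 'Toy%'

Result:
id | title    
---+----------
5  | Toy Story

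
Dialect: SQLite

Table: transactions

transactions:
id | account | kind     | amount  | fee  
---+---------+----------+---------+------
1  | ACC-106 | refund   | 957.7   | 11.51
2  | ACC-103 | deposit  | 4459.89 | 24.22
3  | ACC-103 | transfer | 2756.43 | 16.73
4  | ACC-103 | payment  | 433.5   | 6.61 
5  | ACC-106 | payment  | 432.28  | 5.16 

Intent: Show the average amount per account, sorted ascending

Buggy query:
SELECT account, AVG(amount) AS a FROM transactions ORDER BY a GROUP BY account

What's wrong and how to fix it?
Bug: ORDER BY appears before GROUP BY; SQL clause order requires GROUP BY first

Fix: Reorder: SELECT … FROM … GROUP BY … ORDER BY …

Corrected query:
SELECT account, AVG(amount) AS a FROM transactions GROUP BY account ORDER BY a

Result:
account | a      
--------+--------
ACC-106 | 694.99 
ACC-103 | 2549.94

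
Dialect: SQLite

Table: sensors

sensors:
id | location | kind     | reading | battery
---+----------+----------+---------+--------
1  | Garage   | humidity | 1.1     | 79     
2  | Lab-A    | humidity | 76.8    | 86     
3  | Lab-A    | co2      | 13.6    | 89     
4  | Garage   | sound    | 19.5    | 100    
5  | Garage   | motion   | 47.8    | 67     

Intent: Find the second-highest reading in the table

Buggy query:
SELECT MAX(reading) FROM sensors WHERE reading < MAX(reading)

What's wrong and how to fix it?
Bug: MAX(reading) on the right of the comparison is an aggregate-in-WHERE error

Fix: Put the inner MAX in a scalar subquery

Corrected query:
SELECT MAX(reading) FROM sensors WHERE reading < (SELECT MAX(reading) FROM sensors)

Result:
MAX(reading)
------------
47.8        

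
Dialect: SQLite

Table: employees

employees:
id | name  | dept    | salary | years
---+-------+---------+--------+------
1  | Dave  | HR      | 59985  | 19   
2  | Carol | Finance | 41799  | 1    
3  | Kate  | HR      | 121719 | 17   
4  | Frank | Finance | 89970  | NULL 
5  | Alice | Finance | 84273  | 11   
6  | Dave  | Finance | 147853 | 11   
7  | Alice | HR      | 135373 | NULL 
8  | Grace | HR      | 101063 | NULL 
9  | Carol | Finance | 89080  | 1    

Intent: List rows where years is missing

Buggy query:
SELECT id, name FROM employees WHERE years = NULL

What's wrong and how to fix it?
Bug: '= NULL' is always unknown in SQL three-valued logic, so no rows match

Fix: Replace '= NULL' with 'IS NULL'

Corrected query:
SELECT id, name FROM employees WHERE years IS NULL

Result:
id | name 
---+------
4  | Frank
7  | Alice
8  | Grace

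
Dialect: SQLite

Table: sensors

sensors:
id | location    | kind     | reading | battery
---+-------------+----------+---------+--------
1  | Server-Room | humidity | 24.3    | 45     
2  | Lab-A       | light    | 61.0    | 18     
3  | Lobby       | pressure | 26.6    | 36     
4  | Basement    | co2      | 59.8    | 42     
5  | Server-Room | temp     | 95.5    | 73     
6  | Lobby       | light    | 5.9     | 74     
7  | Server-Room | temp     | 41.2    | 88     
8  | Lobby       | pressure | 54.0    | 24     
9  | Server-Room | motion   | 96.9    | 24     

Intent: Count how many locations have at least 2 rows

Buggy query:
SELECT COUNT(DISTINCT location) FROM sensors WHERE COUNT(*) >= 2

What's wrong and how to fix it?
Bug: COUNT(*) cannot appear in WHERE; the per-group count doesn't exist yet

Fix: Group first with HAVING COUNT(*) >= 2, then COUNT the resulting groups

Corrected query:
SELECT COUNT(*) FROM (SELECT location FROM sensors GROUP BY location HAVING COUNT(*) >= 2)

Result:
COUNT(*)
--------
2       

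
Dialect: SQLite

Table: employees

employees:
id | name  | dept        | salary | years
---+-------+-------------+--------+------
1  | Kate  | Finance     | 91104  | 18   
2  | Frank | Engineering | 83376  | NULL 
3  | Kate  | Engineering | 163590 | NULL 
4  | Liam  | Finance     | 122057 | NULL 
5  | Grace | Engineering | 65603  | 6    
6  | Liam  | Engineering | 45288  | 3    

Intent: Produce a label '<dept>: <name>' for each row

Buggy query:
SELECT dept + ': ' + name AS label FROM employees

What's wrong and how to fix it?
Bug: SQLite uses || for string concatenation; + coerces text to numbers (yielding 0)

Fix: Use the || operator for string concatenation

Corrected query:
SELECT dept || ': ' || name AS label FROM employees

Result:
label             
------------------
Finance: Kate     
Engineering: Frank
Engineering: Kate 
Finance: Liam     
Engineering: Grace
Engineering: Liam 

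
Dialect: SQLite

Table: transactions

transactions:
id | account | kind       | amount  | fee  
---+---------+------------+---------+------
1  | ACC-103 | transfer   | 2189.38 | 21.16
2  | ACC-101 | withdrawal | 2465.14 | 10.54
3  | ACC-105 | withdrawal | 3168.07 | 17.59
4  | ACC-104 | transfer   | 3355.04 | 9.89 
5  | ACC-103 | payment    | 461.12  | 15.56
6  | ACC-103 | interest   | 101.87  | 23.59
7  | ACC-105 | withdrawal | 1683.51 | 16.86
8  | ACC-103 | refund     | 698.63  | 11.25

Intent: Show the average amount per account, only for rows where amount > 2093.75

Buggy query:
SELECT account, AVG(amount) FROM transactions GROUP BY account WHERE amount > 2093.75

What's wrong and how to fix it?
Bug: Row-level WHERE must come before GROUP BY in the clause order

Fix: Move the WHERE clause before GROUP BY

Corrected query:
SELECT account, AVG(amount) FROM transactions WHERE amount > 2093.75 GROUP BY account

Result:
account | AVG(amount)
--------+------------
ACC-101 | 2465.14    
ACC-103 | 2189.38    
ACC-104 | 3355.04    
ACC-105 | 3168.07    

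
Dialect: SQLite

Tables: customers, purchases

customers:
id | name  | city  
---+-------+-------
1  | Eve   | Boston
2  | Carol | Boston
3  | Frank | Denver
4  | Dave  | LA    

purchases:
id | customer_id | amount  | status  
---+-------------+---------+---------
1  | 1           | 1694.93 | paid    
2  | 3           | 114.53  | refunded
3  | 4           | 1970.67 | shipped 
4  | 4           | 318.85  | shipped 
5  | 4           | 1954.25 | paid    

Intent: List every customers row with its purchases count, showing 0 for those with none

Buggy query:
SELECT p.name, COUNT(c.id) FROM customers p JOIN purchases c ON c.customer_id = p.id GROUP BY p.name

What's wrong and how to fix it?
Bug: INNER JOIN drops customers rows that have no matching purchases rows

Fix: Switch to LEFT JOIN to retain unmatched parent rows

Corrected query:
SELECT p.name, COUNT(c.id) FROM customers p LEFT JOIN purchases c ON c.customer_id = p.id GROUP BY p.name

Result:
name  | COUNT(c.id)
------+------------
Carol | 0          
Dave  | 3          
Eve   | 1          
Frank | 1          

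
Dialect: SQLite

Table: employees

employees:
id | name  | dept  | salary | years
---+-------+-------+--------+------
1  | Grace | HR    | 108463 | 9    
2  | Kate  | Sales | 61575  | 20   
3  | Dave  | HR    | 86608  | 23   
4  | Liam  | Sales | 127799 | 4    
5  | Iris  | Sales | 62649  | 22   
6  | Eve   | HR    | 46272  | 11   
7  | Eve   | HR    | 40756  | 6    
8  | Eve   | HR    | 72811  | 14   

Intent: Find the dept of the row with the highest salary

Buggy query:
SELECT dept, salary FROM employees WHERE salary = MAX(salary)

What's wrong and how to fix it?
Bug: MAX(salary) is an aggregate and cannot be used directly in WHERE

Fix: Wrap MAX in a scalar subquery so WHERE compares against a single value

Corrected query:
SELECT dept, salary FROM employees WHERE salary = (SELECT MAX(salary) FROM employees)

Result:
dept  | salary
------+-------
Sales | 127799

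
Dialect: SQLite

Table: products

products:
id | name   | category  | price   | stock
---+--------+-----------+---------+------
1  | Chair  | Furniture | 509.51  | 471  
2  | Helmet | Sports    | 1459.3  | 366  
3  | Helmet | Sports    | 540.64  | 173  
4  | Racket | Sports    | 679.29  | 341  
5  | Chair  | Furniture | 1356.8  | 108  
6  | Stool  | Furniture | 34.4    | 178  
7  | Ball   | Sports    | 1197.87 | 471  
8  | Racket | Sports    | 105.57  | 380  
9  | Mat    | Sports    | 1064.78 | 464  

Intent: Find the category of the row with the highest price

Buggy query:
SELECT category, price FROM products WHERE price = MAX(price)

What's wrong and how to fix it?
Bug: WHERE is evaluated per row; an aggregate over the whole table isn't defined there

Fix: Wrap MAX in a scalar subquery so WHERE compares against a single value

Corrected query:
SELECT category, price FROM products WHERE price = (SELECT MAX(price) FROM products)

Result:
category | price 
---------+-------
Sports   | 1459.3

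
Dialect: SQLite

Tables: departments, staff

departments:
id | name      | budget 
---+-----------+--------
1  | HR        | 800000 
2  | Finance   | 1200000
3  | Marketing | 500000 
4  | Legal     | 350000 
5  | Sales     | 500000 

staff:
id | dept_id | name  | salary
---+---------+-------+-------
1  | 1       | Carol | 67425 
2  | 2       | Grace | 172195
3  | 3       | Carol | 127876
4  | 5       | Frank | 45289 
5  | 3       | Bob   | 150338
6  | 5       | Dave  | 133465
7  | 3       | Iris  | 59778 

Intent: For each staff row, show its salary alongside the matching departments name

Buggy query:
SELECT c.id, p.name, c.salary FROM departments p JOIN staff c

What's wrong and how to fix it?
Bug: Missing join condition: each staff row is matched to all departments rows instead of just its own

Fix: Add ON c.dept_id = p.id to the JOIN

Corrected query:
SELECT c.id, p.name, c.salary FROM departments p JOIN staff c ON c.dept_id = p.id

Result:
id | name      | salary
---+-----------+-------
1  | HR        | 67425 
2  | Finance   | 172195
3  | Marketing | 127876
4  | Sales     | 45289 
5  | Marketing | 150338
6  | Sales     | 133465
7  | Marketing | 59778 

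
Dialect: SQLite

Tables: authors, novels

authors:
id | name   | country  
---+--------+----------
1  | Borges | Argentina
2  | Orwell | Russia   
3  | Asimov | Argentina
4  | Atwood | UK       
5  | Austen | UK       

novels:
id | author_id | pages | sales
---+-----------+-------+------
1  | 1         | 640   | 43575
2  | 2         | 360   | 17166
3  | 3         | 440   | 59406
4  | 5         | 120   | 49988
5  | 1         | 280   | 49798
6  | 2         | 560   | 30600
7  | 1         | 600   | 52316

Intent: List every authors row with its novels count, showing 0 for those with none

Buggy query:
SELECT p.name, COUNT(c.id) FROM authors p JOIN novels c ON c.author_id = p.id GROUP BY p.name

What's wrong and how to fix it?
Bug: An inner join excludes parents with zero children

Fix: Use LEFT JOIN so parents without children still appear (COUNT(c.id) gives 0)

Corrected query:
SELECT p.name, COUNT(c.id) FROM authors p LEFT JOIN novels c ON c.author_id = p.id GROUP BY p.name

Result:
name   | COUNT(c.id)
-------+------------
Asimov | 1          
Atwood | 0          
Austen | 1          
Borges | 3          
Orwell | 2          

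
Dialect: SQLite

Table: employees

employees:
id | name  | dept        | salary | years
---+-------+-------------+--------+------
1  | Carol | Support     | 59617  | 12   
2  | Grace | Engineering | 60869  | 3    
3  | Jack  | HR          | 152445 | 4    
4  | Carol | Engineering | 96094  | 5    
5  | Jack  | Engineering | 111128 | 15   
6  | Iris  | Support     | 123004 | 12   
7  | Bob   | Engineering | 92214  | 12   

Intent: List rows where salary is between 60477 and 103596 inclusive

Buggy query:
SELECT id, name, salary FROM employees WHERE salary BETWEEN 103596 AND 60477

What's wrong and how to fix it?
Bug: BETWEEN expects the lower bound first; with 103596 AND 60477 the range is empty

Fix: Write BETWEEN 60477 AND 103596

Corrected query:
SELECT id, name, salary FROM employees WHERE salary BETWEEN 60477 AND 103596

Result:
id | name  | salary
---+-------+-------
2  | Grace | 60869 
4  | Carol | 96094 
7  | Bob   | 92214 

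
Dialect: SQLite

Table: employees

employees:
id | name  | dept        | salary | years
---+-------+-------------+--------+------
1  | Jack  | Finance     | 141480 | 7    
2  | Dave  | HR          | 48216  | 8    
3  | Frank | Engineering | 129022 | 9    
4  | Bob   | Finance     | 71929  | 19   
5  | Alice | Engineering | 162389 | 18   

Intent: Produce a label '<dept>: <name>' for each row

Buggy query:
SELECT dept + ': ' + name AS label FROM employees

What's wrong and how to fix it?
Bug: '+' is numeric addition; on text columns SQLite converts them to 0 instead of concatenating

Fix: Replace + with || to concatenate text

Corrected query:
SELECT dept || ': ' || name AS label FROM employees

Result:
label             
------------------
Finance: Jack     
HR: Dave          
Engineering: Frank
Finance: Bob      
Engineering: Alice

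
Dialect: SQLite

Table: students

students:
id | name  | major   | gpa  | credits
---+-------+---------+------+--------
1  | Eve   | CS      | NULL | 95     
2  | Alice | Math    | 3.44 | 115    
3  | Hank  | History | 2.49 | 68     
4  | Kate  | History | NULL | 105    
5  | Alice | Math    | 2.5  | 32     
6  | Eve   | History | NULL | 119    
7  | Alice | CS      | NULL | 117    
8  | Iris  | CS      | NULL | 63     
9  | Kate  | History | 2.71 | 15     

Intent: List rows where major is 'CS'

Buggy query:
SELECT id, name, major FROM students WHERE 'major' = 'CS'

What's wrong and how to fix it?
Bug: 'major' in single quotes is a string literal, not the column; the comparison is literal-vs-literal and never true

Fix: Remove the quotes around the column name (or use double quotes for an identifier)

Corrected query:
SELECT id, name, major FROM students WHERE major = 'CS'

Result:
id | name  | major
---+-------+------
1  | Eve   | CS   
7  | Alice | CS   
8  | Iris  | CS   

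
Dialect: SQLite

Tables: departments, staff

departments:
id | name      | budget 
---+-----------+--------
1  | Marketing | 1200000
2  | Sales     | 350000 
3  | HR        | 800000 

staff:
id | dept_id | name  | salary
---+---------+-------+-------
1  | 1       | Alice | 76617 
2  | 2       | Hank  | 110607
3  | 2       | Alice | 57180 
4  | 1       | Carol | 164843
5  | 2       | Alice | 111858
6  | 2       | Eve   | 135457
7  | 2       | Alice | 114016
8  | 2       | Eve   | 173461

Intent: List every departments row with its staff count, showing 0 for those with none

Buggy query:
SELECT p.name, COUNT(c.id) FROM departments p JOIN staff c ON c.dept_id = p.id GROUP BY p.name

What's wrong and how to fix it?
Bug: INNER JOIN drops departments rows that have no matching staff rows

Fix: Switch to LEFT JOIN to retain unmatched parent rows

Corrected query:
SELECT p.name, COUNT(c.id) FROM departments p LEFT JOIN staff c ON c.dept_id = p.id GROUP BY p.name

Result:
name      | COUNT(c.id)
----------+------------
HR        | 0          
Marketing | 2          
Sales     | 6          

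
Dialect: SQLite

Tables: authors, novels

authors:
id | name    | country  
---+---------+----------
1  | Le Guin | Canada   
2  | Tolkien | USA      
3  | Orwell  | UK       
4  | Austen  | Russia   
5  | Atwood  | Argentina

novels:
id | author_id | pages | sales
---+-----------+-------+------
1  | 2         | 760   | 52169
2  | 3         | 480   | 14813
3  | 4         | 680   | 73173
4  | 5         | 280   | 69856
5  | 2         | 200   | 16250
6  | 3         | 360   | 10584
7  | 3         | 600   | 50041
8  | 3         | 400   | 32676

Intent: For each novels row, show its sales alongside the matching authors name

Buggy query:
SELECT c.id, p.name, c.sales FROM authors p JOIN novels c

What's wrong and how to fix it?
Bug: Missing join condition: each novels row is matched to all authors rows instead of just its own

Fix: Add ON c.author_id = p.id to the JOIN

Corrected query:
SELECT c.id, p.name, c.sales FROM authors p JOIN novels c ON c.author_id = p.id

Result:
id | name    | sales
---+---------+------
1  | Tolkien | 52169
2  | Orwell  | 14813
3  | Austen  | 73173
4  | Atwood  | 69856
5  | Tolkien | 16250
6  | Orwell  | 10584
7  | Orwell  | 50041
8  | Orwell  | 32676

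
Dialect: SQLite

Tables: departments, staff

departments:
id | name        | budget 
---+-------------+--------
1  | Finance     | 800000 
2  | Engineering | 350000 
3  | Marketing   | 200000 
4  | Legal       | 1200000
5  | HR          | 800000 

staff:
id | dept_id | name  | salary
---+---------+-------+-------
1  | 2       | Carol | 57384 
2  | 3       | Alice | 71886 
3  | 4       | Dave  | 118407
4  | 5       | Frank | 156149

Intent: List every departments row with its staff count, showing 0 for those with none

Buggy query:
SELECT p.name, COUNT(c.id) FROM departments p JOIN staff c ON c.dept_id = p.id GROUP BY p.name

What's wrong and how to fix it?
Bug: INNER JOIN drops departments rows that have no matching staff rows

Fix: Use LEFT JOIN so parents without children still appear (COUNT(c.id) gives 0)

Corrected query:
SELECT p.name, COUNT(c.id) FROM departments p LEFT JOIN staff c ON c.dept_id = p.id GROUP BY p.name

Result:
name        | COUNT(c.id)
------------+------------
Engineering | 1          
Finance     | 0          
HR          | 1          
Legal       | 1          
Marketing   | 1          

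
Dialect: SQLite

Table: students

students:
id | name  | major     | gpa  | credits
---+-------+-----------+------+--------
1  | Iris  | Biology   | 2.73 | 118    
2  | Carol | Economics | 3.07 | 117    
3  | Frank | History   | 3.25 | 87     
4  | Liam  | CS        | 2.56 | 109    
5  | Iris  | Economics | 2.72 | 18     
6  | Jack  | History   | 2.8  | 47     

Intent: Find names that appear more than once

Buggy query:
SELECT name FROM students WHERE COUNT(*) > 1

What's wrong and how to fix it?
Bug: WHERE can't reference COUNT(*); aggregates are computed after WHERE

Fix: Group first, then use HAVING for the count condition

Corrected query:
SELECT name FROM students GROUP BY name HAVING COUNT(*) > 1

Result:
name
----
Iris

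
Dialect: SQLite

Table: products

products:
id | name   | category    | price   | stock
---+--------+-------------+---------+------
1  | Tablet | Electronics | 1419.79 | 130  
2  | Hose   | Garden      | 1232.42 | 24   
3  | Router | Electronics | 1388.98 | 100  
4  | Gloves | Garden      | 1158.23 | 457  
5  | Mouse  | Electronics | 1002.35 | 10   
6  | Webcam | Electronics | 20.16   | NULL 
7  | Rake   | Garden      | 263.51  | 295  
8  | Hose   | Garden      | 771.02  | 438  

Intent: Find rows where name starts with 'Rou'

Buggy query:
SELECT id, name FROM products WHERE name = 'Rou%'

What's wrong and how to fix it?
Bug: '=' compares the literal string including the % character; pattern matching needs LIKE

Fix: Use LIKE for wildcard pattern matching

Corrected query:
SELECT id, name FROM products WHERE name LIKE 'Rou%'

Result:
id | name  
---+-------
3  | Router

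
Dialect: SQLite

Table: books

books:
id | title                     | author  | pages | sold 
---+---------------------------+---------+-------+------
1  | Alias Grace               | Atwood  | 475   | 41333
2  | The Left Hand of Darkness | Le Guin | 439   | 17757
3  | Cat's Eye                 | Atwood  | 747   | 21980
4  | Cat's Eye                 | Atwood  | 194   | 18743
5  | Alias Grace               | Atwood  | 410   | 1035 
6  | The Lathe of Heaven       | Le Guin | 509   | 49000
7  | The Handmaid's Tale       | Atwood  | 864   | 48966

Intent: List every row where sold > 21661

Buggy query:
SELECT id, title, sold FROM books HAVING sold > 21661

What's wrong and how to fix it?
Bug: This is a non-aggregate query (no GROUP BY, no aggregates), so in SQLite the HAVING clause is invalid here; a row-level condition belongs in WHERE

Fix: Use WHERE for row-level filtering

Corrected query:
SELECT id, title, sold FROM books WHERE sold > 21661

Result:
id | title               | sold 
---+---------------------+------
1  | Alias Grace         | 41333
3  | Cat's Eye           | 21980
6  | The Lathe of Heaven | 49000
7  | The Handmaid's Tale | 48966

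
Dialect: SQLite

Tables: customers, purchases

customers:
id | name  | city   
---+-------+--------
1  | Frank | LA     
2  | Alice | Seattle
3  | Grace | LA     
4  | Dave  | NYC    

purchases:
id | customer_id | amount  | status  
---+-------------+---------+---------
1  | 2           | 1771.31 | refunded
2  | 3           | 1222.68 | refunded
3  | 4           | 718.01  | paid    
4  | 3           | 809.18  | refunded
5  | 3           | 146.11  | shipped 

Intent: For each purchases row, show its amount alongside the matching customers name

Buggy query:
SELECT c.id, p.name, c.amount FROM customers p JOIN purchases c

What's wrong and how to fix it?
Bug: Missing join condition: each purchases row is matched to all customers rows instead of just its own

Fix: Specify the join condition linking the foreign key to the parent id

Corrected query:
SELECT c.id, p.name, c.amount FROM customers p JOIN purchases c ON c.customer_id = p.id

Result:
id | name  | amount 
---+-------+--------
1  | Alice | 1771.31
2  | Grace | 1222.68
3  | Dave  | 718.01 
4  | Grace | 809.18 
5  | Grace | 146.11 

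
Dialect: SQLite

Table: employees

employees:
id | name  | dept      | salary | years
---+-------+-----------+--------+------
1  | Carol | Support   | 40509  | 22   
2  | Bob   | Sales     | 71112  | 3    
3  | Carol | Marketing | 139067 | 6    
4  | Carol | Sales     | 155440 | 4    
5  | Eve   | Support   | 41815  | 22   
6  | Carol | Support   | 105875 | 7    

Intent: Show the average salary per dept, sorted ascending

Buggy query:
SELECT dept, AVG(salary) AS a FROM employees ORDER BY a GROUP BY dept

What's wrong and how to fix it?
Bug: GROUP BY must precede ORDER BY

Fix: Move ORDER BY to the end, after GROUP BY

Corrected query:
SELECT dept, AVG(salary) AS a FROM employees GROUP BY dept ORDER BY a

Result:
dept      | a     
----------+-------
Support   | 62733 
Sales     | 113276
Marketing | 139067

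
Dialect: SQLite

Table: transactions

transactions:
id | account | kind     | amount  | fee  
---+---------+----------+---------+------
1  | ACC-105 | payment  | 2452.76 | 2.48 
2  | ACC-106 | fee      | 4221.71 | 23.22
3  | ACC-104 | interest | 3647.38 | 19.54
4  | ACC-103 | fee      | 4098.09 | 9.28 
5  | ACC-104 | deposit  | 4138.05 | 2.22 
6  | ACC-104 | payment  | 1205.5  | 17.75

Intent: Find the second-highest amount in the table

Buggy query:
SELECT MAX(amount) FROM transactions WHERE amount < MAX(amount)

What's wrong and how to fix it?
Bug: MAX(amount) on the right of the comparison is an aggregate-in-WHERE error

Fix: Put the inner MAX in a scalar subquery

Corrected query:
SELECT MAX(amount) FROM transactions WHERE amount < (SELECT MAX(amount) FROM transactions)

Result:
MAX(amount)
-----------
4138.05    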